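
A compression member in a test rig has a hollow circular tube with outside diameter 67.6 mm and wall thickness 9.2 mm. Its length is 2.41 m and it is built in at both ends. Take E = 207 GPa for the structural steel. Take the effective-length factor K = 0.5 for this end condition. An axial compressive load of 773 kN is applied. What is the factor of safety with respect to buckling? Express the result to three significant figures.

n ≈ 1.34

Inner diameter d_i = 67.6 − 2×9.2 = 49.20 mm
I = π(d_o⁴ − d_i⁴)/64 = π(67.6⁴ − 49.20⁴)/64 = 7.375×10^5 mm⁴
I = 7.375×10^5 mm⁴ = 7.375×10^-7 m⁴
Effective length L_e = K·L = 0.5 × 2.41 = 1.205 m
P_cr = π²EI / L_e² = π² × 207×10⁹ × 7.375×10^-7 / 1.205² = 1.038×10^6 N
Factor of safety n = P_cr / P = 1037.6 / 773 = 1.34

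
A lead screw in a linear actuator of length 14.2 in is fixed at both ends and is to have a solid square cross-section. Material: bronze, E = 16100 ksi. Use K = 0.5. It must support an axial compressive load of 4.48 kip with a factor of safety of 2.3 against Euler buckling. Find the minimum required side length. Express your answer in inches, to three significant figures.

Required P_cr = n·P = 2.3 × 4.48 = 10.30 kip
L_e = K·L = 0.5 × 14.2 = 7.100 in
Required I = P_cr·L_e²/(π²E) = 1.030×10^4 × 7.100² / (π² × 1.61×10^7) = 3.269×10^-3 in⁴
Solid square: I = a⁴/12  ⇒  a = (12I)^(1/4) = (12×3.269×10^-3)^(1/4) = 0.445 in

a ≈ 0.445 in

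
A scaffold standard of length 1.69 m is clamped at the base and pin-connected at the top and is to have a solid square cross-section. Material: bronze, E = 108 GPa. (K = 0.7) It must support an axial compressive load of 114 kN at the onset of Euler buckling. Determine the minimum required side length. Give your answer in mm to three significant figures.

a ≈ 36.6 mm

L_e = K·L = 0.7 × 1.69 = 1.183 m
Required I = P_cr·L_e²/(π²E) = 1.140×10^5 × 1.183² / (π² × 1.08×10^11) = 1.497×10^-7 m⁴
I_req = 1.497×10^5 mm⁴
Solid square: I = a⁴/12  ⇒  a = (12I)^(1/4) = (12×1.497×10^5)^(1/4) = 36.6 mm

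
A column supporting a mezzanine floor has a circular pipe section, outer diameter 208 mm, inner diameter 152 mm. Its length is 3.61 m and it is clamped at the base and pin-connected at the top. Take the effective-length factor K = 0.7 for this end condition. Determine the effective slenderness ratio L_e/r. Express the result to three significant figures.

d_o = 208 mm, d_i = 152 mm
I = π(d_o⁴ − d_i⁴)/64 = π(208⁴ − 152.0⁴)/64 = 6.568×10^7 mm⁴
A = 1.583×10^4 mm²;  r_min = √(I/A) = √(6.568×10^7/1.583×10^4) = 64.40 mm
L_e = K·L = 0.7 × 3.61 m = 2.527 m = 2527.0 mm
λ = L_e / r_min = 2527.0 / 64.40 = 39.2

λ ≈ 39.2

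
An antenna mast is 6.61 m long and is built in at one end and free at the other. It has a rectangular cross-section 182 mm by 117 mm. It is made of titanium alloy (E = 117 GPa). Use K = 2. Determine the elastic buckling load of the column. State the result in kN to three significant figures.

Buckling occurs about the weak axis: I_min = h·b³/12 with b = 117 mm (the shorter side).
I_min = 182×117³/12 = 2.429×10^7 mm⁴
I = 2.429×10^7 mm⁴ = 2.429×10^-5 m⁴
Effective length L_e = K·L = 2 × 6.61 = 13.22 m
P_cr = π²EI / L_e² = π² × 117×10⁹ × 2.429×10^-5 / 13.22² = 1.605×10^5 N

P_cr ≈ 160 kN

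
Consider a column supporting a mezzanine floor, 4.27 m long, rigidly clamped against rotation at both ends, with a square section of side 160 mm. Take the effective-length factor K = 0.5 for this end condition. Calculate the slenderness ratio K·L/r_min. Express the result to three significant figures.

For a square r = a/√12 = 160/√12 = 46.19 mm
L_e = K·L = 0.5 × 4.27 m = 2.135 m = 2135.0 mm
λ = L_e / r_min = 2135.0 / 46.19 = 46.2

λ ≈ 46.2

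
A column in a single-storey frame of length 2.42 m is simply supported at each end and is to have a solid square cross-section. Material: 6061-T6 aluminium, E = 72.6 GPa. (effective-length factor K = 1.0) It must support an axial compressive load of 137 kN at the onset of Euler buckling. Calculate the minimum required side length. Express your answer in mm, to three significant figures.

a ≈ 60.5 mm

L_e = K·L = 1 × 2.42 = 2.420 m
Required I = P_cr·L_e²/(π²E) = 1.370×10^5 × 2.420² / (π² × 7.26×10^10) = 1.120×10^-6 m⁴
I_req = 1.120×10^6 mm⁴
Solid square: I = a⁴/12  ⇒  a = (12I)^(1/4) = (12×1.120×10^6)^(1/4) = 60.5 mm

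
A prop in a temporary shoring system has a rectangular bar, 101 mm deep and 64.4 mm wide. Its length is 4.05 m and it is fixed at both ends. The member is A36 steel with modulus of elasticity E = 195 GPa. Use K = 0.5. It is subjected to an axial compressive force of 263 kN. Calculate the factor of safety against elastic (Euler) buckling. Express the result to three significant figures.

Buckling occurs about the weak axis: I_min = h·b³/12 with b = 64.4 mm (the shorter side).
I_min = 101×64.4³/12 = 2.248×10^6 mm⁴
I = 2.248×10^6 mm⁴ = 2.248×10^-6 m⁴
Effective length L_e = K·L = 0.5 × 4.05 = 2.025 m
P_cr = π²EI / L_e² = π² × 195×10⁹ × 2.248×10^-6 / 2.025² = 1.055×10^6 N
Factor of safety n = P_cr / P = 1055.1 / 263 = 4.01

n ≈ 4.01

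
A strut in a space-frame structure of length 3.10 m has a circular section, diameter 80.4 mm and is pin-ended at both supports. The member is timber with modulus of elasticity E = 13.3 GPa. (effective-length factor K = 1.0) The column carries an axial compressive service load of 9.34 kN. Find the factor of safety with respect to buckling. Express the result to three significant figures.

I = πd⁴/64 = π×80.4⁴/64 = 2.051×10^6 mm⁴
I = 2.051×10^6 mm⁴ = 2.051×10^-6 m⁴
Effective length L_e = K·L = 1 × 3.10 = 3.100 m
P_cr = π²EI / L_e² = π² × 13.3×10⁹ × 2.051×10^-6 / 3.100² = 2.802×10^4 N
Factor of safety n = P_cr / P = 28.017 / 9.34 = 3.00

n ≈ 3.00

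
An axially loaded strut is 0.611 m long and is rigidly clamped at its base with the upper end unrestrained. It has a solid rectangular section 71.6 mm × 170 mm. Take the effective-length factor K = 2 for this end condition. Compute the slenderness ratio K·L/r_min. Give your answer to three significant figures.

λ ≈ 59.1

Buckling occurs about the weak axis: I_min = h·b³/12 with b = 71.6 mm (the shorter side).
I_min = 170×71.6³/12 = 5.200×10^6 mm⁴
A = 1.217×10^4 mm²;  r_min = √(I/A) = √(5.200×10^6/1.217×10^4) = 20.67 mm
L_e = K·L = 2 × 0.611 m = 1.222 m = 1222.0 mm
λ = L_e / r_min = 1222.0 / 20.67 = 59.1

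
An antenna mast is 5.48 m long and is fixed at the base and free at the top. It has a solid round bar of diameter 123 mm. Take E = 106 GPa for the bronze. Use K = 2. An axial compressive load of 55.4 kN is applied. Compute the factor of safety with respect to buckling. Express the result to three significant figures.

I = πd⁴/64 = π×123⁴/64 = 1.124×10^7 mm⁴
I = 1.124×10^7 mm⁴ = 1.124×10^-5 m⁴
Effective length L_e = K·L = 2 × 5.48 = 10.96 m
P_cr = π²EI / L_e² = π² × 106×10⁹ × 1.124×10^-5 / 10.96² = 9.785×10^4 N
Factor of safety n = P_cr / P = 97.853 / 55.4 = 1.77

n ≈ 1.77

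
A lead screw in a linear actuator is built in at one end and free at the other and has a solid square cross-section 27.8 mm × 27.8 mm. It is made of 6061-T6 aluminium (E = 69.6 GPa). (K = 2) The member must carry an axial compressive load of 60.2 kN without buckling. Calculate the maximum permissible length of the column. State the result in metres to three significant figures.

I = a⁴/12 = 27.8⁴/12 = 4.977×10^4 mm⁴
I = 4.977×10^-8 m⁴
At the buckling limit P_cr = P = 6.020×10^4 N
From P_cr = π²EI/(K·L)²:  L = (1/K)·√(π²EI/P_cr) = (1/2)·√(π²×6.96×10^10×4.977×10^-8/6.020×10^4)
L = 0.377 m

L_max ≈ 0.377 m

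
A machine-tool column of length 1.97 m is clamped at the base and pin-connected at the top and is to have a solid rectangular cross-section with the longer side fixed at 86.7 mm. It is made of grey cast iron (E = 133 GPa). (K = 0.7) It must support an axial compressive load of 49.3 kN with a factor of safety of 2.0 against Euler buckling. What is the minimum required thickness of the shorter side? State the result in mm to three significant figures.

Required P_cr = n·P = 2.0 × 49.3 = 98.60 kN
L_e = K·L = 0.7 × 1.97 = 1.379 m
Required I = P_cr·L_e²/(π²E) = 9.860×10^4 × 1.379² / (π² × 1.33×10^11) = 1.428×10^-7 m⁴
I_req = 1.428×10^5 mm⁴
Rectangle, weak axis: I_min = h·b³/12 with h = 86.7 mm fixed  ⇒  b = (12I/h)^(1/3) = 27.0 mm

b ≈ 27.0 mm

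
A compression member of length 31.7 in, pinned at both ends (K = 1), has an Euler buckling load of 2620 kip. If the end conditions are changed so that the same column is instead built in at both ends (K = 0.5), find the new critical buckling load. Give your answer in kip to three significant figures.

P_cr ≈ 10500 kip

P_cr ∝ 1/K², so P_cr,new = P_cr,old × (K_old/K_new)² = 2620 × (1/0.5)²
= 2620 × 4.000 = 10500 kip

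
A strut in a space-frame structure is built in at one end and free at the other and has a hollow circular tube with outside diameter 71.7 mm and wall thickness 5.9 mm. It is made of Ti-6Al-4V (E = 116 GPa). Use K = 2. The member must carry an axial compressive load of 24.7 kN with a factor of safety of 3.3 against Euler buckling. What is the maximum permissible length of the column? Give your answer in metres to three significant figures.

L_max ≈ 1.53 m

Inner diameter d_i = 71.7 − 2×5.9 = 59.90 mm
I = π(d_o⁴ − d_i⁴)/64 = π(71.7⁴ − 59.90⁴)/64 = 6.654×10^5 mm⁴
I = 6.654×10^-7 m⁴
Required critical load P_cr = n·P = 3.3 × 24.7 = 81.51 kN = 8.151×10^4 N
From P_cr = π²EI/(K·L)²:  L = (1/K)·√(π²EI/P_cr) = (1/2)·√(π²×1.16×10^11×6.654×10^-7/8.151×10^4)
L = 1.53 m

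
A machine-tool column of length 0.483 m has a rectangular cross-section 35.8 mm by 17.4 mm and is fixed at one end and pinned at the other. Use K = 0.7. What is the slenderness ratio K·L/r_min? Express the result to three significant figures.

λ ≈ 67.3

For a rectangle r_min = b/√12 = 17.4/√12 = 5.023 mm
L_e = K·L = 0.7 × 0.483 m = 0.3381 m = 338.10 mm
λ = L_e / r_min = 338.10 / 5.023 = 67.3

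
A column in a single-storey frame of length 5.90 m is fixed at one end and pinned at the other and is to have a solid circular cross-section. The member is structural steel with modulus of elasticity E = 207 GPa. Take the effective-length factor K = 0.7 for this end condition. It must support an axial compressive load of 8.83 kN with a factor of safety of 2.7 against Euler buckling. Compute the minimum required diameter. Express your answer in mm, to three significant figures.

d ≈ 44.9 mm

Required P_cr = n·P = 2.7 × 8.83 = 23.84 kN
L_e = K·L = 0.7 × 5.90 = 4.130 m
Required I = P_cr·L_e²/(π²E) = 2.384×10^4 × 4.130² / (π² × 2.07×10^11) = 1.990×10^-7 m⁴
I_req = 1.990×10^5 mm⁴
Solid circle: I = πd⁴/64  ⇒  d = (64I/π)^(1/4) = (64×1.990×10^5/π)^(1/4) = 44.9 mm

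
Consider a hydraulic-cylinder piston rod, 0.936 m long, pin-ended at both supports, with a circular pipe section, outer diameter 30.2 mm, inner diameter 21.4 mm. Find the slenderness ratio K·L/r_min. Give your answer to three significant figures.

d_o = 30.2 mm, d_i = 21.4 mm
I = π(d_o⁴ − d_i⁴)/64 = π(30.2⁴ − 21.40⁴)/64 = 3.054×10^4 mm⁴
A = 356.6 mm²;  r_min = √(I/A) = √(3.054×10^4/356.6) = 9.253 mm
L_e = K·L = 1 × 0.936 m = 0.9360 m = 936.00 mm
λ = L_e / r_min = 936.00 / 9.253 = 101

λ ≈ 101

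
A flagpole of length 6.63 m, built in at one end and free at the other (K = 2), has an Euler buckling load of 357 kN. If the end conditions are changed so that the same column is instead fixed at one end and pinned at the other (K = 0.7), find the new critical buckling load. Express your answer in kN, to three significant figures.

P_cr ≈ 2910 kN

P_cr ∝ 1/K², so P_cr,new = P_cr,old × (K_old/K_new)² = 357 × (2/0.7)²
= 357 × 8.163 = 2910 kN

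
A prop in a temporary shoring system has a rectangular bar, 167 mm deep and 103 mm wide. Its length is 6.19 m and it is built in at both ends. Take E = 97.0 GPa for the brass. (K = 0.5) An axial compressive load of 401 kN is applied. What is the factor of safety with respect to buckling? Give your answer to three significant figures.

n ≈ 3.79

Buckling occurs about the weak axis: I_min = h·b³/12 with b = 103 mm (the shorter side).
I_min = 167×103³/12 = 1.521×10^7 mm⁴
I = 1.521×10^7 mm⁴ = 1.521×10^-5 m⁴
Effective length L_e = K·L = 0.5 × 6.19 = 3.095 m
P_cr = π²EI / L_e² = π² × 97.0×10⁹ × 1.521×10^-5 / 3.095² = 1.520×10^6 N
Factor of safety n = P_cr / P = 1519.8 / 401 = 3.79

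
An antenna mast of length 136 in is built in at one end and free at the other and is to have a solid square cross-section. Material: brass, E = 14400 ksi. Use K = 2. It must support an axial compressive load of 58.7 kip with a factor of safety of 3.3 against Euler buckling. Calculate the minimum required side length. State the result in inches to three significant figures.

Required P_cr = n·P = 3.3 × 58.7 = 193.7 kip
L_e = K·L = 2 × 136 = 272.0 in
Required I = P_cr·L_e²/(π²E) = 1.937×10^5 × 272.0² / (π² × 1.44×10^7) = 100.8 in⁴
Solid square: I = a⁴/12  ⇒  a = (12I)^(1/4) = (12×100.8)^(1/4) = 5.90 in

a ≈ 5.90 in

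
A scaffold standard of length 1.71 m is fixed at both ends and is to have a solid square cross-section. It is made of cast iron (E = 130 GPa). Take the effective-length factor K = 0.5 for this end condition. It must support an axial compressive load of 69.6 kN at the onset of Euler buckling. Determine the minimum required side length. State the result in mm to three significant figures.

a ≈ 26.3 mm

L_e = K·L = 0.5 × 1.71 = 0.8550 m
Required I = P_cr·L_e²/(π²E) = 6.960×10^4 × 0.8550² / (π² × 1.30×10^11) = 3.966×10^-8 m⁴
I_req = 3.966×10^4 mm⁴
Solid square: I = a⁴/12  ⇒  a = (12I)^(1/4) = (12×3.966×10^4)^(1/4) = 26.3 mm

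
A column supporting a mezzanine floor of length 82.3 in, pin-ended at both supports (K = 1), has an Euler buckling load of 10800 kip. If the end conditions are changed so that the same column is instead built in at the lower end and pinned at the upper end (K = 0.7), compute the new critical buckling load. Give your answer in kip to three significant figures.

P_cr ∝ 1/K², so P_cr,new = P_cr,old × (K_old/K_new)² = 10800 × (1/0.7)²
= 10800 × 2.041 = 22000 kip

P_cr ≈ 22000 kip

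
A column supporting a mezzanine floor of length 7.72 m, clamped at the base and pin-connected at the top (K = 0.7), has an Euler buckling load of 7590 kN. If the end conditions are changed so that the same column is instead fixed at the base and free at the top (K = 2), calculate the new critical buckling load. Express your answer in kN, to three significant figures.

P_cr ∝ 1/K², so P_cr,new = P_cr,old × (K_old/K_new)² = 7590 × (0.7/2)²
= 7590 × 0.1225 = 930 kN

P_cr ≈ 930 kN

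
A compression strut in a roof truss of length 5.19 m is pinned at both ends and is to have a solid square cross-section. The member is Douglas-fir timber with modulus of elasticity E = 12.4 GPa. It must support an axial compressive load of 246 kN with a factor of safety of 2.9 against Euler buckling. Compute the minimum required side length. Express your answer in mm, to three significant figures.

a ≈ 208 mm

Required P_cr = n·P = 2.9 × 246 = 713.4 kN
L_e = K·L = 1 × 5.19 = 5.190 m
Required I = P_cr·L_e²/(π²E) = 7.134×10^5 × 5.190² / (π² × 1.24×10^10) = 1.570×10^-4 m⁴
I_req = 1.570×10^8 mm⁴
Solid square: I = a⁴/12  ⇒  a = (12I)^(1/4) = (12×1.570×10^8)^(1/4) = 208 mm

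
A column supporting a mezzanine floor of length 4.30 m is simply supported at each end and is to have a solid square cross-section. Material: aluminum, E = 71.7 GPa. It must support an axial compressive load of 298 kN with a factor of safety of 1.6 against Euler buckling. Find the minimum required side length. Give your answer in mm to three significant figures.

a ≈ 111 mm

Required P_cr = n·P = 1.6 × 298 = 476.8 kN
L_e = K·L = 1 × 4.30 = 4.300 m
Required I = P_cr·L_e²/(π²E) = 4.768×10^5 × 4.300² / (π² × 7.17×10^10) = 1.246×10^-5 m⁴
I_req = 1.246×10^7 mm⁴
Solid square: I = a⁴/12  ⇒  a = (12I)^(1/4) = (12×1.246×10^7)^(1/4) = 111 mm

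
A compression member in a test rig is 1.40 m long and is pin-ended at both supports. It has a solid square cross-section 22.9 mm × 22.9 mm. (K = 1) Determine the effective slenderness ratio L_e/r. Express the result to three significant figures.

I = a⁴/12 = 22.9⁴/12 = 2.292×10^4 mm⁴
A = 524.4 mm²;  r_min = √(I/A) = √(2.292×10^4/524.4) = 6.611 mm
L_e = K·L = 1 × 1.40 m = 1.400 m = 1400.0 mm
λ = L_e / r_min = 1400.0 / 6.611 = 212

λ ≈ 212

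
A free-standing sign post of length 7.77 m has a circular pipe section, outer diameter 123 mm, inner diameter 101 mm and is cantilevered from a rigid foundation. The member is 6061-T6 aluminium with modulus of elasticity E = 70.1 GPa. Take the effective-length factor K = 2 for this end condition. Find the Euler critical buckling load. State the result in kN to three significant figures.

P_cr ≈ 17.6 kN

d_o = 123 mm, d_i = 101 mm
I = π(d_o⁴ − d_i⁴)/64 = π(123⁴ − 101.0⁴)/64 = 6.127×10^6 mm⁴
I = 6.127×10^6 mm⁴ = 6.127×10^-6 m⁴
Effective length L_e = K·L = 2 × 7.77 = 15.54 m
P_cr = π²EI / L_e² = π² × 70.1×10⁹ × 6.127×10^-6 / 15.54² = 1.755×10^4 N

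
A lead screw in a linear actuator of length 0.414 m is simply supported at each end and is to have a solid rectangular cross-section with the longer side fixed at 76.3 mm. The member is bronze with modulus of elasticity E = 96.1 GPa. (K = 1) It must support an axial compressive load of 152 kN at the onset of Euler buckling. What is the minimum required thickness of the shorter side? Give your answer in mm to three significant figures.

b ≈ 16.3 mm

L_e = K·L = 1 × 0.414 = 0.4140 m
Required I = P_cr·L_e²/(π²E) = 1.520×10^5 × 0.4140² / (π² × 9.61×10^10) = 2.747×10^-8 m⁴
I_req = 2.747×10^4 mm⁴
Rectangle, weak axis: I_min = h·b³/12 with h = 76.3 mm fixed  ⇒  b = (12I/h)^(1/3) = 16.3 mm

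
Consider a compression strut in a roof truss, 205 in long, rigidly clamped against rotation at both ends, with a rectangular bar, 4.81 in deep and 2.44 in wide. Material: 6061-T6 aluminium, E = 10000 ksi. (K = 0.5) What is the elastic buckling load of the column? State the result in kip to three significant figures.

Buckling occurs about the weak axis: I_min = h·b³/12 with b = 2.44 in (the shorter side).
I_min = 4.81×2.44³/12 = 5.823 in⁴
Effective length L_e = K·L = 0.5 × 205 = 102.5 in
P_cr = π²EI / L_e² = π² × 10000×10³ × 5.823 / 102.5² = 5.470×10^4 lb

P_cr ≈ 54.7 kip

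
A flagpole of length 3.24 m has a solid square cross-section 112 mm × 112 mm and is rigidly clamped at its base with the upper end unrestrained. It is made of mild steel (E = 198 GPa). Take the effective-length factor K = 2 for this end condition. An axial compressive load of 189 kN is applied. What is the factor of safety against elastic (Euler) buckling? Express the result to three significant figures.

n ≈ 3.23

I = a⁴/12 = 112⁴/12 = 1.311×10^7 mm⁴
I = 1.311×10^7 mm⁴ = 1.311×10^-5 m⁴
Effective length L_e = K·L = 2 × 3.24 = 6.480 m
P_cr = π²EI / L_e² = π² × 198×10⁹ × 1.311×10^-5 / 6.480² = 6.102×10^5 N
Factor of safety n = P_cr / P = 610.25 / 189 = 3.23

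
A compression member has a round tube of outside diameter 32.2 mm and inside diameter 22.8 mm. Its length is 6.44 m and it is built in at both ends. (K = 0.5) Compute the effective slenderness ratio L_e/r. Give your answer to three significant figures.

λ ≈ 326

d_o = 32.2 mm, d_i = 22.8 mm
I = π(d_o⁴ − d_i⁴)/64 = π(32.2⁴ − 22.80⁴)/64 = 3.951×10^4 mm⁴
A = 406.1 mm²;  r_min = √(I/A) = √(3.951×10^4/406.1) = 9.864 mm
L_e = K·L = 0.5 × 6.44 m = 3.220 m = 3220.0 mm
λ = L_e / r_min = 3220.0 / 9.864 = 326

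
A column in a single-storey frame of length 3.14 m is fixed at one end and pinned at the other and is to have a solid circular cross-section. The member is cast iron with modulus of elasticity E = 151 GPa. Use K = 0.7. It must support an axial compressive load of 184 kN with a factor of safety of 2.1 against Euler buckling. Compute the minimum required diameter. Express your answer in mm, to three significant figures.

Required P_cr = n·P = 2.1 × 184 = 386.4 kN
L_e = K·L = 0.7 × 3.14 = 2.198 m
Required I = P_cr·L_e²/(π²E) = 3.864×10^5 × 2.198² / (π² × 1.51×10^11) = 1.253×10^-6 m⁴
I_req = 1.253×10^6 mm⁴
Solid circle: I = πd⁴/64  ⇒  d = (64I/π)^(1/4) = (64×1.253×10^6/π)^(1/4) = 71.1 mm

d ≈ 71.1 mm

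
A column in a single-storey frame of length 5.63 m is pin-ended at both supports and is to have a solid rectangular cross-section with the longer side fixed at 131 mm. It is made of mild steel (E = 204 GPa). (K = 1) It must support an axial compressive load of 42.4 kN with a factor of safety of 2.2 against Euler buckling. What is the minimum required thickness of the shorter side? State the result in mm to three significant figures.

Required P_cr = n·P = 2.2 × 42.4 = 93.28 kN
L_e = K·L = 1 × 5.63 = 5.630 m
Required I = P_cr·L_e²/(π²E) = 9.328×10^4 × 5.630² / (π² × 2.04×10^11) = 1.469×10^-6 m⁴
I_req = 1.469×10^6 mm⁴
Rectangle, weak axis: I_min = h·b³/12 with h = 131 mm fixed  ⇒  b = (12I/h)^(1/3) = 51.2 mm

b ≈ 51.2 mm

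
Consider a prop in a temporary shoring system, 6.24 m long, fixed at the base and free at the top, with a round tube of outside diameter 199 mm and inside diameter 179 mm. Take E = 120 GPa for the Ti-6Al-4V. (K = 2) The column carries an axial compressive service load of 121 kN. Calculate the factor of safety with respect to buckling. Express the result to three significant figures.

d_o = 199 mm, d_i = 179 mm
I = π(d_o⁴ − d_i⁴)/64 = π(199⁴ − 179.0⁴)/64 = 2.659×10^7 mm⁴
I = 2.659×10^7 mm⁴ = 2.659×10^-5 m⁴
Effective length L_e = K·L = 2 × 6.24 = 12.48 m
P_cr = π²EI / L_e² = π² × 120×10⁹ × 2.659×10^-5 / 12.48² = 2.022×10^5 N
Factor of safety n = P_cr / P = 202.17 / 121 = 1.67

n ≈ 1.67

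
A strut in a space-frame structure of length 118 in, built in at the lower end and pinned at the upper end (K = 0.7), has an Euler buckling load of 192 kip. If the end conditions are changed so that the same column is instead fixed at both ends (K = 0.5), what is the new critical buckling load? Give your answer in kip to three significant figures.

P_cr ∝ 1/K², so P_cr,new = P_cr,old × (K_old/K_new)² = 192 × (0.7/0.5)²
= 192 × 1.960 = 376 kip

P_cr ≈ 376 kip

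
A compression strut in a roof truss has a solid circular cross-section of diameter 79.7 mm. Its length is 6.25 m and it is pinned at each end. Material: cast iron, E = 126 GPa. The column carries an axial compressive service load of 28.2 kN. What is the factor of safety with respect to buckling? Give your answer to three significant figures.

I = πd⁴/64 = π×79.7⁴/64 = 1.981×10^6 mm⁴
I = 1.981×10^6 mm⁴ = 1.981×10^-6 m⁴
Effective length L_e = K·L = 1 × 6.25 = 6.250 m
P_cr = π²EI / L_e² = π² × 126×10⁹ × 1.981×10^-6 / 6.250² = 6.305×10^4 N
Factor of safety n = P_cr / P = 63.054 / 28.2 = 2.24

n ≈ 2.24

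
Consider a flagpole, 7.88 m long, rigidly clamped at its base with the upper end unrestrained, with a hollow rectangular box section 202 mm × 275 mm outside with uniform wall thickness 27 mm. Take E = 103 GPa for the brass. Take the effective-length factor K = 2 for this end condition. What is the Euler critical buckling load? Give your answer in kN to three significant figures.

P_cr ≈ 529 kN

Inner dimensions: h_i = 275 − 2×27 = 221.0 mm, b_i = 202 − 2×27 = 148.0 mm
Weak-axis I_min = (h_o·b_o³ − h_i·b_i³)/12 with b_o = 202, b_i = 148.0 mm (shorter outer/inner sides).
I_min = (275×202³ − 221.0×148.0³)/12 = 1.292×10^8 mm⁴
I = 1.292×10^8 mm⁴ = 1.292×10^-4 m⁴
Effective length L_e = K·L = 2 × 7.88 = 15.76 m
P_cr = π²EI / L_e² = π² × 103×10⁹ × 1.292×10^-4 / 15.76² = 5.287×10^5 N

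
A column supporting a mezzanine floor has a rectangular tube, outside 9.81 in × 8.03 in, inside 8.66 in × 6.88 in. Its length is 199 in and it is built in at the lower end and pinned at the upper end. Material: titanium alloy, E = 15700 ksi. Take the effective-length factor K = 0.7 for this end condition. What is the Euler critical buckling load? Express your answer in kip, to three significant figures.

Weak-axis I_min = (h_o·b_o³ − h_i·b_i³)/12 with b_o = 8.03, b_i = 6.880 in (shorter outer/inner sides).
I_min = (9.81×8.03³ − 8.660×6.880³)/12 = 188.3 in⁴
Effective length L_e = K·L = 0.7 × 199 = 139.3 in
P_cr = π²EI / L_e² = π² × 15700×10³ × 188.3 / 139.3² = 1.503×10^6 lb

P_cr ≈ 1500 kip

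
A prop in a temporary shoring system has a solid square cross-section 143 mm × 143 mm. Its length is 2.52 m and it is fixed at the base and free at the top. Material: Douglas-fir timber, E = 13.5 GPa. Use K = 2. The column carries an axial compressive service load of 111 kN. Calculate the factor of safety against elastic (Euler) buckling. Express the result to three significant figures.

I = a⁴/12 = 143⁴/12 = 3.485×10^7 mm⁴
I = 3.485×10^7 mm⁴ = 3.485×10^-5 m⁴
Effective length L_e = K·L = 2 × 2.52 = 5.040 m
P_cr = π²EI / L_e² = π² × 13.5×10⁹ × 3.485×10^-5 / 5.040² = 1.828×10^5 N
Factor of safety n = P_cr / P = 182.78 / 111 = 1.65

n ≈ 1.65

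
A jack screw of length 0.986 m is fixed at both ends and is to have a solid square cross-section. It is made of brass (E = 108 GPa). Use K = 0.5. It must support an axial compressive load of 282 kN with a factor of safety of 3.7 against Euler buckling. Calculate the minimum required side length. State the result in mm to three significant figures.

a ≈ 41.1 mm

Required P_cr = n·P = 3.7 × 282 = 1043 kN
L_e = K·L = 0.5 × 0.986 = 0.4930 m
Required I = P_cr·L_e²/(π²E) = 1.043×10^6 × 0.4930² / (π² × 1.08×10^11) = 2.379×10^-7 m⁴
I_req = 2.379×10^5 mm⁴
Solid square: I = a⁴/12  ⇒  a = (12I)^(1/4) = (12×2.379×10^5)^(1/4) = 41.1 mm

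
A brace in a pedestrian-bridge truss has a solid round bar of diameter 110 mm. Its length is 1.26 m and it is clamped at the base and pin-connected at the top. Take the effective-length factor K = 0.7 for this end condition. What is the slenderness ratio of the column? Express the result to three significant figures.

For a solid circle r = d/4 = 110/4 = 27.50 mm
L_e = K·L = 0.7 × 1.26 m = 0.8820 m = 882.00 mm
λ = L_e / r_min = 882.00 / 27.50 = 32.1

λ ≈ 32.1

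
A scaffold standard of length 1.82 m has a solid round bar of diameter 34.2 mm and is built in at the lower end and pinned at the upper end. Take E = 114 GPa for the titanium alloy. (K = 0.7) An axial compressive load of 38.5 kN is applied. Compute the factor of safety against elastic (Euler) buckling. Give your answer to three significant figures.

I = πd⁴/64 = π×34.2⁴/64 = 6.715×10^4 mm⁴
I = 6.715×10^4 mm⁴ = 6.715×10^-8 m⁴
Effective length L_e = K·L = 0.7 × 1.82 = 1.274 m
P_cr = π²EI / L_e² = π² × 114×10⁹ × 6.715×10^-8 / 1.274² = 4.655×10^4 N
Factor of safety n = P_cr / P = 46.552 / 38.5 = 1.21

n ≈ 1.21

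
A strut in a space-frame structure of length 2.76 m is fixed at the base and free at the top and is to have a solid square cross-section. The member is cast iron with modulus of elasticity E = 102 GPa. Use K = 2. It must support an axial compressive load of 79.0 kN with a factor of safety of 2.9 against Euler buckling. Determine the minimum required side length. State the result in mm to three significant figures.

Required P_cr = n·P = 2.9 × 79.0 = 229.1 kN
L_e = K·L = 2 × 2.76 = 5.520 m
Required I = P_cr·L_e²/(π²E) = 2.291×10^5 × 5.520² / (π² × 1.02×10^11) = 6.934×10^-6 m⁴
I_req = 6.934×10^6 mm⁴
Solid square: I = a⁴/12  ⇒  a = (12I)^(1/4) = (12×6.934×10^6)^(1/4) = 95.5 mm

a ≈ 95.5 mm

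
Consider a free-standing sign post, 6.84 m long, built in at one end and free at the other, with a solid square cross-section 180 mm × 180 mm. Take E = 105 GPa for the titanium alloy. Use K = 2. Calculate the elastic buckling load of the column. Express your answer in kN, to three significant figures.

I = a⁴/12 = 180⁴/12 = 8.748×10^7 mm⁴
I = 8.748×10^7 mm⁴ = 8.748×10^-5 m⁴
Effective length L_e = K·L = 2 × 6.84 = 13.68 m
P_cr = π²EI / L_e² = π² × 105×10⁹ × 8.748×10^-5 / 13.68² = 4.844×10^5 N

P_cr ≈ 484 kN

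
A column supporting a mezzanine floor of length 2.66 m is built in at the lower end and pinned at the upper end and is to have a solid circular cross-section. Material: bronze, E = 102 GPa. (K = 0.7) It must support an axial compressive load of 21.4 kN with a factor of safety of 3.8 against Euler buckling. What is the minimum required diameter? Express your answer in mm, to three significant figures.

Required P_cr = n·P = 3.8 × 21.4 = 81.32 kN
L_e = K·L = 0.7 × 2.66 = 1.862 m
Required I = P_cr·L_e²/(π²E) = 8.132×10^4 × 1.862² / (π² × 1.02×10^11) = 2.801×10^-7 m⁴
I_req = 2.801×10^5 mm⁴
Solid circle: I = πd⁴/64  ⇒  d = (64I/π)^(1/4) = (64×2.801×10^5/π)^(1/4) = 48.9 mm

d ≈ 48.9 mm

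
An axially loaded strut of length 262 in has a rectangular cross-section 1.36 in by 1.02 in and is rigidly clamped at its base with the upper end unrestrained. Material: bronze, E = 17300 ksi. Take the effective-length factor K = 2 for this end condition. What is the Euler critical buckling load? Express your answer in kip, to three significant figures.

Buckling occurs about the weak axis: I_min = h·b³/12 with b = 1.02 in (the shorter side).
I_min = 1.36×1.02³/12 = 0.1203 in⁴
Effective length L_e = K·L = 2 × 262 = 524.0 in
P_cr = π²EI / L_e² = π² × 17300×10³ × 0.1203 / 524.0² = 74.79 lb

P_cr ≈ 0.0748 kip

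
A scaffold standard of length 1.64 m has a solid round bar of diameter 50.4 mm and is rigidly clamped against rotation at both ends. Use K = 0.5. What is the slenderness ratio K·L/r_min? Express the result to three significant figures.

λ ≈ 65.1

I = πd⁴/64 = π×50.4⁴/64 = 3.167×10^5 mm⁴
A = 1.995×10^3 mm²;  r_min = √(I/A) = √(3.167×10^5/1.995×10^3) = 12.60 mm
L_e = K·L = 0.5 × 1.64 m = 0.8200 m = 820.00 mm
λ = L_e / r_min = 820.00 / 12.60 = 65.1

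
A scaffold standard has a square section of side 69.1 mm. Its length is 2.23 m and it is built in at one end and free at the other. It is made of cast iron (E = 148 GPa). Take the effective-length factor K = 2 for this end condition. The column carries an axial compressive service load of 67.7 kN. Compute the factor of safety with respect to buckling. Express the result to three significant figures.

n ≈ 2.06

I = a⁴/12 = 69.1⁴/12 = 1.900×10^6 mm⁴
I = 1.900×10^6 mm⁴ = 1.900×10^-6 m⁴
Effective length L_e = K·L = 2 × 2.23 = 4.460 m
P_cr = π²EI / L_e² = π² × 148×10⁹ × 1.900×10^-6 / 4.460² = 1.395×10^5 N
Factor of safety n = P_cr / P = 139.52 / 67.7 = 2.06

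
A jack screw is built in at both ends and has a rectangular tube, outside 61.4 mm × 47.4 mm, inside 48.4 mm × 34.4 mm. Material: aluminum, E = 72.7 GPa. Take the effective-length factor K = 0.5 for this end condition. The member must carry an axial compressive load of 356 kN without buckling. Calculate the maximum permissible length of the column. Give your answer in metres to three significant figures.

L_max ≈ 1.75 m

Weak-axis I_min = (h_o·b_o³ − h_i·b_i³)/12 with b_o = 47.4, b_i = 34.40 mm (shorter outer/inner sides).
I_min = (61.4×47.4³ − 48.40×34.40³)/12 = 3.807×10^5 mm⁴
I = 3.807×10^-7 m⁴
At the buckling limit P_cr = P = 3.560×10^5 N
From P_cr = π²EI/(K·L)²:  L = (1/K)·√(π²EI/P_cr) = (1/0.5)·√(π²×7.27×10^10×3.807×10^-7/3.560×10^5)
L = 1.75 m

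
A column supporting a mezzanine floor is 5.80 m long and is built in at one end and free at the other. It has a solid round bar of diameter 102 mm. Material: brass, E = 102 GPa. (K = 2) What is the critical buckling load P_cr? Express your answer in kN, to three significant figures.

I = πd⁴/64 = π×102⁴/64 = 5.313×10^6 mm⁴
I = 5.313×10^6 mm⁴ = 5.313×10^-6 m⁴
Effective length L_e = K·L = 2 × 5.80 = 11.60 m
P_cr = π²EI / L_e² = π² × 102×10⁹ × 5.313×10^-6 / 11.60² = 3.975×10^4 N

P_cr ≈ 39.8 kN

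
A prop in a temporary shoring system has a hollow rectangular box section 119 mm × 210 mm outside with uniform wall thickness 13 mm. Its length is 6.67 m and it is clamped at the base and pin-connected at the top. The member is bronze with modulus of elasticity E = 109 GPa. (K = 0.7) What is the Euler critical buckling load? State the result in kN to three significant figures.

Inner dimensions: h_i = 210 − 2×13 = 184.0 mm, b_i = 119 − 2×13 = 93.00 mm
Weak-axis I_min = (h_o·b_o³ − h_i·b_i³)/12 with b_o = 119, b_i = 93.00 mm (shorter outer/inner sides).
I_min = (210×119³ − 184.0×93.00³)/12 = 1.716×10^7 mm⁴
I = 1.716×10^7 mm⁴ = 1.716×10^-5 m⁴
Effective length L_e = K·L = 0.7 × 6.67 = 4.669 m
P_cr = π²EI / L_e² = π² × 109×10⁹ × 1.716×10^-5 / 4.669² = 8.467×10^5 N

P_cr ≈ 847 kN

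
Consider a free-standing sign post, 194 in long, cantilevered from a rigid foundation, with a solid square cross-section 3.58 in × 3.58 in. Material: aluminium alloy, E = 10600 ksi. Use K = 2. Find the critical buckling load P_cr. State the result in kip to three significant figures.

I = a⁴/12 = 3.58⁴/12 = 13.69 in⁴
Effective length L_e = K·L = 2 × 194 = 388.0 in
P_cr = π²EI / L_e² = π² × 10600×10³ × 13.69 / 388.0² = 9.512×10^3 lb

P_cr ≈ 9.51 kip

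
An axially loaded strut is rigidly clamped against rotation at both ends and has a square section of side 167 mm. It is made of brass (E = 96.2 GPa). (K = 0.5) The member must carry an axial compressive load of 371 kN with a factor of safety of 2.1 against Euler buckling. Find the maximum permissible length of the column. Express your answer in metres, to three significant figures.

L_max ≈ 17.8 m

I = a⁴/12 = 167⁴/12 = 6.482×10^7 mm⁴
I = 6.482×10^-5 m⁴
Required critical load P_cr = n·P = 2.1 × 371 = 779.1 kN = 7.791×10^5 N
From P_cr = π²EI/(K·L)²:  L = (1/K)·√(π²EI/P_cr) = (1/0.5)·√(π²×9.62×10^10×6.482×10^-5/7.791×10^5)
L = 17.8 m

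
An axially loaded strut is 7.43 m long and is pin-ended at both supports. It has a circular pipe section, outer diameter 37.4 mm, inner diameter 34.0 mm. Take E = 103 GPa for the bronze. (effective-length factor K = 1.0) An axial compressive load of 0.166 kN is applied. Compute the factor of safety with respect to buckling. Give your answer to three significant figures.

n ≈ 3.38

d_o = 37.4 mm, d_i = 34.0 mm
I = π(d_o⁴ − d_i⁴)/64 = π(37.4⁴ − 34.00⁴)/64 = 3.044×10^4 mm⁴
I = 3.044×10^4 mm⁴ = 3.044×10^-8 m⁴
Effective length L_e = K·L = 1 × 7.43 = 7.430 m
P_cr = π²EI / L_e² = π² × 103×10⁹ × 3.044×10^-8 / 7.430² = 560.6 N
Factor of safety n = P_cr / P = 0.56060 / 0.166 = 3.38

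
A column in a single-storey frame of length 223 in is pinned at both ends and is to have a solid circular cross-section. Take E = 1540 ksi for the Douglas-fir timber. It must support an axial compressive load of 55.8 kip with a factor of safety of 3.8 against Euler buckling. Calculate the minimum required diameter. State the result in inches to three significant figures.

Required P_cr = n·P = 3.8 × 55.8 = 212.0 kip
L_e = K·L = 1 × 223 = 223.0 in
Required I = P_cr·L_e²/(π²E) = 2.120×10^5 × 223.0² / (π² × 1.54×10^6) = 693.8 in⁴
Solid circle: I = πd⁴/64  ⇒  d = (64I/π)^(1/4) = (64×693.8/π)^(1/4) = 10.9 in

d ≈ 10.9 in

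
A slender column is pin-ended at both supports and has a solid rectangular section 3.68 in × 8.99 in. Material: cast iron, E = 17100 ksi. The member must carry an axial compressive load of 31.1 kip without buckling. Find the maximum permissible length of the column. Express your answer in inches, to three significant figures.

Buckling occurs about the weak axis: I_min = h·b³/12 with b = 3.68 in (the shorter side).
I_min = 8.99×3.68³/12 = 37.34 in⁴
At the buckling limit P_cr = P = 3.110×10^4 lb
From P_cr = π²EI/(K·L)²:  L = (1/K)·√(π²EI/P_cr) = (1/1)·√(π²×1.71×10^7×37.34/3.110×10^4)
L = 450 in

L_max ≈ 450 in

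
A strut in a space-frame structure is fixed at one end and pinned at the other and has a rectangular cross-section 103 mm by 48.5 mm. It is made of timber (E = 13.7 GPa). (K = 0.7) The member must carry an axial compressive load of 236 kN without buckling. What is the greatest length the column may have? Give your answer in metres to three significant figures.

L_max ≈ 1.07 m

Buckling occurs about the weak axis: I_min = h·b³/12 with b = 48.5 mm (the shorter side).
I_min = 103×48.5³/12 = 9.792×10^5 mm⁴
I = 9.792×10^-7 m⁴
At the buckling limit P_cr = P = 2.360×10^5 N
From P_cr = π²EI/(K·L)²:  L = (1/K)·√(π²EI/P_cr) = (1/0.7)·√(π²×1.37×10^10×9.792×10^-7/2.360×10^5)
L = 1.07 m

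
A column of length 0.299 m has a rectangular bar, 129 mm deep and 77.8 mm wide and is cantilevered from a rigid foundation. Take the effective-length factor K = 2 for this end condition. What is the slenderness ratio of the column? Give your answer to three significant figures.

For a rectangle r_min = b/√12 = 77.8/√12 = 22.46 mm
L_e = K·L = 2 × 0.299 m = 0.5980 m = 598.00 mm
λ = L_e / r_min = 598.00 / 22.46 = 26.6

λ ≈ 26.6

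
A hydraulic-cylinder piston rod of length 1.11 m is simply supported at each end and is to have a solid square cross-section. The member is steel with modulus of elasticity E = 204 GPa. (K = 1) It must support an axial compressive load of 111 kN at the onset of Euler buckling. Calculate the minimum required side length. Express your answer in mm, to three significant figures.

a ≈ 30.0 mm

L_e = K·L = 1 × 1.11 = 1.110 m
Required I = P_cr·L_e²/(π²E) = 1.110×10^5 × 1.110² / (π² × 2.04×10^11) = 6.793×10^-8 m⁴
I_req = 6.793×10^4 mm⁴
Solid square: I = a⁴/12  ⇒  a = (12I)^(1/4) = (12×6.793×10^4)^(1/4) = 30.0 mm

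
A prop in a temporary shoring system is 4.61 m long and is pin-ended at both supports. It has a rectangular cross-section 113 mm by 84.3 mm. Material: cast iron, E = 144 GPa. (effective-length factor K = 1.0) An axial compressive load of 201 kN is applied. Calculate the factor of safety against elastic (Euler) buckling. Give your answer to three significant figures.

n ≈ 1.88

Buckling occurs about the weak axis: I_min = h·b³/12 with b = 84.3 mm (the shorter side).
I_min = 113×84.3³/12 = 5.641×10^6 mm⁴
I = 5.641×10^6 mm⁴ = 5.641×10^-6 m⁴
Effective length L_e = K·L = 1 × 4.61 = 4.610 m
P_cr = π²EI / L_e² = π² × 144×10⁹ × 5.641×10^-6 / 4.610² = 3.773×10^5 N
Factor of safety n = P_cr / P = 377.26 / 201 = 1.88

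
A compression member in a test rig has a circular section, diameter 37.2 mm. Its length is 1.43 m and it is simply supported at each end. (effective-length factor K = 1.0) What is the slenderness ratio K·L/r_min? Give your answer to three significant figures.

λ ≈ 154

I = πd⁴/64 = π×37.2⁴/64 = 9.400×10^4 mm⁴
A = 1.087×10^3 mm²;  r_min = √(I/A) = √(9.400×10^4/1.087×10^3) = 9.300 mm
L_e = K·L = 1 × 1.43 m = 1.430 m = 1430.0 mm
λ = L_e / r_min = 1430.0 / 9.300 = 154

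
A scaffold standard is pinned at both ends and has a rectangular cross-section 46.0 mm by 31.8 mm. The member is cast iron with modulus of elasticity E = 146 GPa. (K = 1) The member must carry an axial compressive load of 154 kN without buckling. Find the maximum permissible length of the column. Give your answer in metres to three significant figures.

Buckling occurs about the weak axis: I_min = h·b³/12 with b = 31.8 mm (the shorter side).
I_min = 46.0×31.8³/12 = 1.233×10^5 mm⁴
I = 1.233×10^-7 m⁴
At the buckling limit P_cr = P = 1.540×10^5 N
From P_cr = π²EI/(K·L)²:  L = (1/K)·√(π²EI/P_cr) = (1/1)·√(π²×1.46×10^11×1.233×10^-7/1.540×10^5)
L = 1.07 m

L_max ≈ 1.07 m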